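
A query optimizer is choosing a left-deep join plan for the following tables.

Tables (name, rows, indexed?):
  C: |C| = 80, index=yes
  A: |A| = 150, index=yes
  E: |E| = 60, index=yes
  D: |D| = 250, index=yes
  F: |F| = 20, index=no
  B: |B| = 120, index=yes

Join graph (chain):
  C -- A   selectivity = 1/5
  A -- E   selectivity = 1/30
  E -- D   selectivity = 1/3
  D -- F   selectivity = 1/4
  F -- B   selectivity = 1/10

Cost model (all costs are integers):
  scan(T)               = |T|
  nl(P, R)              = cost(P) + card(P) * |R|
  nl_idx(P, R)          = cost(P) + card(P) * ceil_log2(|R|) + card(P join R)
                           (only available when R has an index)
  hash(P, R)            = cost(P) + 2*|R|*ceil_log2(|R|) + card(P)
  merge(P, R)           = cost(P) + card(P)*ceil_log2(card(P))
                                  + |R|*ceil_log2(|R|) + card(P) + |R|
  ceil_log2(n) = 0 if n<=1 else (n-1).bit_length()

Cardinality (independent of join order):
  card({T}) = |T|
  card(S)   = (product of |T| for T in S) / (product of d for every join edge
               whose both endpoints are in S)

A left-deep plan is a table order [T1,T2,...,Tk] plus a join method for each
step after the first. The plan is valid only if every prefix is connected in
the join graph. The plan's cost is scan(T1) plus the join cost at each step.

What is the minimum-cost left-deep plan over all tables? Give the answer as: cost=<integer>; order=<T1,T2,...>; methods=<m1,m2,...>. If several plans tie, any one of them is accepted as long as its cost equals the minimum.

cost=1657870; order=D,F,E,A,B,C; methods=hash,hash,hash,hash,hash

Selinger DP (subsets sized 1..n):
  {C}: scan cost=80, card=80
  {A}: scan cost=150, card=150
  {E}: scan cost=60, card=60
  {D}: scan cost=250, card=250
  {F}: scan cost=20, card=20
  {B}: scan cost=120, card=120
  {AC}: card=2400; try (C,hash)→1420, (A,merge)→2070, (C,merge)→2140, (A,hash)→2560, (A,nl_idx)→3120, (C,nl_idx)→3600 …(+2); best=1420 via (C,hash)
  {AE}: card=300; try (A,nl_idx)→840, (E,hash)→1020, (E,nl_idx)→1350, (A,merge)→1830, (E,merge)→1920, (A,hash)→2520 …(+2); best=840 via (A,nl_idx)
  {DE}: card=5000; try (E,hash)→1220, (D,merge)→2730, (E,merge)→2920, (D,hash)→4120, (D,nl_idx)→5540, (E,nl_idx)→6750 …(+2); best=1220 via (E,hash)
  {DF}: card=1250; try (F,hash)→700, (D,nl_idx)→1430, (D,merge)→2390, (F,merge)→2620, (D,hash)→4040, (D,nl)→5020 …(+1); best=700 via (F,hash)
  {BF}: card=240; try (B,nl_idx)→400, (F,hash)→440, (B,merge)→1100, (F,merge)→1200, (B,hash)→1720, (B,nl)→2420 …(+1); best=400 via (B,nl_idx)
  {ACE}: card=4800; try (C,hash)→2260, (C,merge)→4480, (E,hash)→4540, (C,nl_idx)→7740, (E,nl_idx)→20620, (C,nl)→24840 …(+2); best=2260 via (C,hash)
  {ADE}: card=25000; try (D,hash)→5140, (D,merge)→6090, (A,hash)→8620, (D,nl_idx)→28240, (A,nl_idx)→66220, (A,merge)→72570 …(+2); best=5140 via (D,hash)
  {DEF}: card=25000; try (E,hash)→2670, (F,hash)→6420, (E,merge)→16120, (E,nl_idx)→33200, (F,merge)→71340, (E,nl)→75700 …(+1); best=2670 via (E,hash)
  {BDF}: card=15000; try (B,hash)→3630, (D,hash)→4640, (D,merge)→4810, (B,merge)→16660, (D,nl_idx)→17320, (B,nl_idx)→24450 …(+2); best=3630 via (B,hash)
  {ACDE}: card=400000; try (D,hash)→11060, (C,hash)→31260, (D,merge)→71710, (C,merge)→405780, (D,nl_idx)→440660, (C,nl_idx)→580140 …(+2); best=11060 via (D,hash)
  {ADEF}: card=125000; try (A,hash)→30070, (F,hash)→30340, (A,nl_idx)→327670, (A,merge)→404020, (F,merge)→405260, (F,nl)→505140 …(+1); best=30070 via (A,hash)
  {BDEF}: card=300000; try (E,hash)→19350, (B,hash)→29350, (E,merge)→229050, (E,nl_idx)→393630, (B,merge)→403630, (B,nl_idx)→477670 …(+2); best=19350 via (E,hash)
  {ACDEF}: card=2000000; try (C,hash)→156190, (F,hash)→411260, (C,merge)→2280710, (C,nl_idx)→2905070, (F,nl)→8011060, (F,merge)→8011180 …(+1); best=156190 via (C,hash)
  {ABDEF}: card=1500000; try (B,hash)→156750, (A,hash)→321750, (B,merge)→2281030, (B,nl_idx)→2405070, (A,nl_idx)→3919350, (A,merge)→6020700 …(+2); best=156750 via (B,hash)
  {ABCDEF}: card=24000000; try (C,hash)→1657870, (B,hash)→2157870, (C,merge)→33157390, (C,nl_idx)→34656750, (B,nl_idx)→38156190, (B,merge)→44157150 …(+2); best=1657870 via (C,hash)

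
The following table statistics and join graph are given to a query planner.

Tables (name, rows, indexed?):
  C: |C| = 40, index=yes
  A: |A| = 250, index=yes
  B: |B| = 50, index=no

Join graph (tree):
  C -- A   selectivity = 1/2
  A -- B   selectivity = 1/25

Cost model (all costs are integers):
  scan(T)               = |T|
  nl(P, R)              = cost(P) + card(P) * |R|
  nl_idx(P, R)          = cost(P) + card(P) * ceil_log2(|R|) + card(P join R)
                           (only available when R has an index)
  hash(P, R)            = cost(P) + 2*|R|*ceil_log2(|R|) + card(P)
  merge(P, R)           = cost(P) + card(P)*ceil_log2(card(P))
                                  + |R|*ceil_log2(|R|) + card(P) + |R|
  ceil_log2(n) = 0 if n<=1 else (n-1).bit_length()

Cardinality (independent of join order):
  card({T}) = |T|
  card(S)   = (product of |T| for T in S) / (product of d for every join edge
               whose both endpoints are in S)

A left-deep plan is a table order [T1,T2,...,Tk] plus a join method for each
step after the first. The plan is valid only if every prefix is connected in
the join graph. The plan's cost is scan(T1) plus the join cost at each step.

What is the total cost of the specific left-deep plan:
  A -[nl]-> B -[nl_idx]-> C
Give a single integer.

25750

step 1: scan A: cost=250, card=250
step 2: join B via nl
    card(P join B) = 250*50/(25) = 500
    cost = 250 + 250*50 = 12750
step 3: join C via nl_idx
    card(P join C) = 500*40/(2) = 10000
    cost = 12750 + 500*6 + 10000 = 25750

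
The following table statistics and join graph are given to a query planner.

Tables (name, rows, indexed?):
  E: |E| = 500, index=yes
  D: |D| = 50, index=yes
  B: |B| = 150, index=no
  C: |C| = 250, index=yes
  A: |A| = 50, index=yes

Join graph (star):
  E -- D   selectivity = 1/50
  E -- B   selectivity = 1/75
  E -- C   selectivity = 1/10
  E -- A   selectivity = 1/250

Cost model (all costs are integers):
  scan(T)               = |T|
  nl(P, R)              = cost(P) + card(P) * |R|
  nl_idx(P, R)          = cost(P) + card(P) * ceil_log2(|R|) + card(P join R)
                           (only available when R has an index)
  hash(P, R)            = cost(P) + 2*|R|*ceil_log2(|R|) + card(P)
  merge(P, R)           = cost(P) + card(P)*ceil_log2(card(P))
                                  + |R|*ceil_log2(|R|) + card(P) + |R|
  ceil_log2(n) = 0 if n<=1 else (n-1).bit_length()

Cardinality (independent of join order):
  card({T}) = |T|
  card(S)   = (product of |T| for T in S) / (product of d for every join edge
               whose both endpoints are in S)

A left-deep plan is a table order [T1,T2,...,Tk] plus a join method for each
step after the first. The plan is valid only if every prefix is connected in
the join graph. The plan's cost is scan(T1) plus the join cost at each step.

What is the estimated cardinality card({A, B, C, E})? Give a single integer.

Tables in S: A(50), B(150), C(250), E(500)
Edges inside S: E-B(d=75), E-C(d=10), E-A(d=250)
numerator = 50 * 150 * 250 * 500 = 937500000
denominator = 75 * 10 * 250 = 187500
card(S) = 937500000 / 187500 = 5000

5000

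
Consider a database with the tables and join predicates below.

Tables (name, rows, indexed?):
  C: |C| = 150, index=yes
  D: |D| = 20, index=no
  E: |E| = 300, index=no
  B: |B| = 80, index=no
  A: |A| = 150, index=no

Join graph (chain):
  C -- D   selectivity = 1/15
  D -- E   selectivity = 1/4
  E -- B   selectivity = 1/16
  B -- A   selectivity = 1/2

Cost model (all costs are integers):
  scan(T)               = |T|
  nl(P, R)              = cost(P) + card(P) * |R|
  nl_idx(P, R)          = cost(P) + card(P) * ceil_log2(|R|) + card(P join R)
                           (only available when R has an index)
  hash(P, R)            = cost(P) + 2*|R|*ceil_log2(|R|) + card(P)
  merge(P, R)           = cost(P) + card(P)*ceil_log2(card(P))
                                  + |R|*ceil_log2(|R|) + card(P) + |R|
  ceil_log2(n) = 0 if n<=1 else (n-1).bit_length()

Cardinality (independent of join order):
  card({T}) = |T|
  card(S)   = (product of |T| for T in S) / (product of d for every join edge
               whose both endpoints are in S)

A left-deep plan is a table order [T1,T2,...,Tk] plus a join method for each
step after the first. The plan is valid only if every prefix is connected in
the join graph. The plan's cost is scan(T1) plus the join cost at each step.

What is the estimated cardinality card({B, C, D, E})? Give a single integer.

75000

Tables in S: B(80), C(150), D(20), E(300)
Edges inside S: C-D(d=15), D-E(d=4), E-B(d=16)
numerator = 80 * 150 * 20 * 300 = 72000000
denominator = 15 * 4 * 16 = 960
card(S) = 72000000 / 960 = 75000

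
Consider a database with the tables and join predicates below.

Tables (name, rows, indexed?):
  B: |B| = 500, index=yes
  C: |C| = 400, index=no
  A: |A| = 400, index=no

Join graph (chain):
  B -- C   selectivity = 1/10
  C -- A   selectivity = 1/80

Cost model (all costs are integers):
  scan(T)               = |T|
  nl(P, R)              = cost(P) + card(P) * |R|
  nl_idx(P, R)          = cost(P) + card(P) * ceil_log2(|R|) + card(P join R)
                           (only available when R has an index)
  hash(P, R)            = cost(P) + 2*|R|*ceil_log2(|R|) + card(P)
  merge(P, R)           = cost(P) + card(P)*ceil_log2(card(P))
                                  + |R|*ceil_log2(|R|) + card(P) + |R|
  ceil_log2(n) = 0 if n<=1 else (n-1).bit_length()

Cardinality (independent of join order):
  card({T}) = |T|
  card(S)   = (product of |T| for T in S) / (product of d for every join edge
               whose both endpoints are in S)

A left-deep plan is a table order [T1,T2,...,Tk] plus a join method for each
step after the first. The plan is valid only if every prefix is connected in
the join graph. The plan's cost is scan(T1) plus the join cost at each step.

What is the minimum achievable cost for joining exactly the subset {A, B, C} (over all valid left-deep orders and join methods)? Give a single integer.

Selinger DP over subsets of {A,B,C}:
  {B}: scan cost=500, card=500
  {C}: scan cost=400, card=400
  {A}: scan cost=400, card=400
  {BC}: card=20000; try (C,hash)→8200, (B,merge)→9400, (C,merge)→9500, (B,hash)→9800, (B,nl_idx)→24000, (B,nl)→200400 …(+1); best=8200 via (C,hash)
  {AC}: card=2000; try (C,hash)→8000, (A,hash)→8000, (C,merge)→8400, (A,merge)→8400, (C,nl)→160400, (A,nl)→160400; best=8000 via (C,hash)
  {ABC}: card=100000; try (B,hash)→19000, (A,hash)→35400, (B,merge)→37000, (B,nl_idx)→126000, (A,merge)→332200, (B,nl)→1008000 …(+1); best=19000 via (B,hash)

19000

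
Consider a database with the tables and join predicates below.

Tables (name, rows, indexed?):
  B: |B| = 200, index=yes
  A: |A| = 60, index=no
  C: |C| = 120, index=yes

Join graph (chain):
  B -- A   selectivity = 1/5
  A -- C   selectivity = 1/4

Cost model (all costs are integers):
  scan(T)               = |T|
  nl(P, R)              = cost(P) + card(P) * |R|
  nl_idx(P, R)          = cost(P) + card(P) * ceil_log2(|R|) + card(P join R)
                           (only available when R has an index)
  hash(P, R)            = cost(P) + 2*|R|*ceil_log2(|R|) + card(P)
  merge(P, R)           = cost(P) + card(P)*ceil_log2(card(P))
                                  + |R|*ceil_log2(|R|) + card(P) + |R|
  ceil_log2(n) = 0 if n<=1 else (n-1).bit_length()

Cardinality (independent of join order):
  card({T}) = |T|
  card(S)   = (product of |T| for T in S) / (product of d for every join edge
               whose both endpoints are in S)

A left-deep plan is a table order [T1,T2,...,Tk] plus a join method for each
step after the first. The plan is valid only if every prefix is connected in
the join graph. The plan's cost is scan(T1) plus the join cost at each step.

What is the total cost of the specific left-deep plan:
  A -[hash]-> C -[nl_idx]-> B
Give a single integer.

88200

step 1: scan A: cost=60, card=60
step 2: join C via hash
    card(P join C) = 60*120/(4) = 1800
    cost = 60 + 2*120*7 + 60 = 1800
step 3: join B via nl_idx
    card(P join B) = 1800*200/(5) = 72000
    cost = 1800 + 1800*8 + 72000 = 88200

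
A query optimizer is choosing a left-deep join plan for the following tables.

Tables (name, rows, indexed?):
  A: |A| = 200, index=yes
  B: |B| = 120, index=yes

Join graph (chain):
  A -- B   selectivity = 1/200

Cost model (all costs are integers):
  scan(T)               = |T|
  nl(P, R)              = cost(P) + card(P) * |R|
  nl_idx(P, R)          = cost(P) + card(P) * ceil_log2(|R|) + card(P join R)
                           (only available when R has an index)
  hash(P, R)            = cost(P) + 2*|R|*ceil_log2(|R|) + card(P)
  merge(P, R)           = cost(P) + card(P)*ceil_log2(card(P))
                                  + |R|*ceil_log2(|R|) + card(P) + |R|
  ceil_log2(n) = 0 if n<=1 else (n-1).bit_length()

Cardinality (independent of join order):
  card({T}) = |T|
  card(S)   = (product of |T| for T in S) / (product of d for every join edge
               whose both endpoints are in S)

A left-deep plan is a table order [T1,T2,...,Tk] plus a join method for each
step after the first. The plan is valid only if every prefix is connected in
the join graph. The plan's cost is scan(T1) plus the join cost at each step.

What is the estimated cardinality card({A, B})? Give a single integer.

Tables in S: A(200), B(120)
Edges inside S: A-B(d=200)
numerator = 200 * 120 = 24000
denominator = 200 = 200
card(S) = 24000 / 200 = 120

120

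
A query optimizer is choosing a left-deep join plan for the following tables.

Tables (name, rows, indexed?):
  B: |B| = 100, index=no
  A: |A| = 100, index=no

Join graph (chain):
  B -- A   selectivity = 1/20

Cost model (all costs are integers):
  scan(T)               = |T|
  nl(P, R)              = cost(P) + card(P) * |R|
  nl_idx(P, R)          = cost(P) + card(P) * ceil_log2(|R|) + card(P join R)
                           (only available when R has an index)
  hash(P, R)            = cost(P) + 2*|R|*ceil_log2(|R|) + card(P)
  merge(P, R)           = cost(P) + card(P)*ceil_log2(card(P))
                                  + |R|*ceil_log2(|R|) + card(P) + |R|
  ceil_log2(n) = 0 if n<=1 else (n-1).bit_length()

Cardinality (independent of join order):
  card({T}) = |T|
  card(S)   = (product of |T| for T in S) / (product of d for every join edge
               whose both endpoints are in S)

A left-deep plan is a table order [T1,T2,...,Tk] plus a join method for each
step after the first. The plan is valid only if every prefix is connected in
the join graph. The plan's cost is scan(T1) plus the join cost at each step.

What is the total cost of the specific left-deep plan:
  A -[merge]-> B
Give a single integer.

step 1: scan A: cost=100, card=100
step 2: join B via merge
    card(P join B) = 100*100/(20) = 500
    cost = 100 + 100*7 + 100*7 + 100 + 100 = 1700

1700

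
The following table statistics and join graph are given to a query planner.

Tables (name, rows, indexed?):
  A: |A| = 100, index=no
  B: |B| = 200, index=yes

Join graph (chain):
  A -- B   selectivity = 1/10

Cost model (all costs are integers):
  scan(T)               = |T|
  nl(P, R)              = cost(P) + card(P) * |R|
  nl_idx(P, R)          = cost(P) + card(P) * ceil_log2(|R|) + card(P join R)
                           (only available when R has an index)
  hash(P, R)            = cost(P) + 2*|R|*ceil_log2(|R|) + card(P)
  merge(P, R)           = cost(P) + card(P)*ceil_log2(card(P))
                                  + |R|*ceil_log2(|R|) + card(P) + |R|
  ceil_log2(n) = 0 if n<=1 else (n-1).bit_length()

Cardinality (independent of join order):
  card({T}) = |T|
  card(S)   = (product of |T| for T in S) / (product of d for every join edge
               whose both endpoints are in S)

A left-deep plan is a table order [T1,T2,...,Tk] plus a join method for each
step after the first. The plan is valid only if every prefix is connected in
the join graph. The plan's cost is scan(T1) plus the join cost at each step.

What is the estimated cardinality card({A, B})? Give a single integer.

2000

Tables in S: A(100), B(200)
Edges inside S: A-B(d=10)
numerator = 100 * 200 = 20000
denominator = 10 = 10
card(S) = 20000 / 10 = 2000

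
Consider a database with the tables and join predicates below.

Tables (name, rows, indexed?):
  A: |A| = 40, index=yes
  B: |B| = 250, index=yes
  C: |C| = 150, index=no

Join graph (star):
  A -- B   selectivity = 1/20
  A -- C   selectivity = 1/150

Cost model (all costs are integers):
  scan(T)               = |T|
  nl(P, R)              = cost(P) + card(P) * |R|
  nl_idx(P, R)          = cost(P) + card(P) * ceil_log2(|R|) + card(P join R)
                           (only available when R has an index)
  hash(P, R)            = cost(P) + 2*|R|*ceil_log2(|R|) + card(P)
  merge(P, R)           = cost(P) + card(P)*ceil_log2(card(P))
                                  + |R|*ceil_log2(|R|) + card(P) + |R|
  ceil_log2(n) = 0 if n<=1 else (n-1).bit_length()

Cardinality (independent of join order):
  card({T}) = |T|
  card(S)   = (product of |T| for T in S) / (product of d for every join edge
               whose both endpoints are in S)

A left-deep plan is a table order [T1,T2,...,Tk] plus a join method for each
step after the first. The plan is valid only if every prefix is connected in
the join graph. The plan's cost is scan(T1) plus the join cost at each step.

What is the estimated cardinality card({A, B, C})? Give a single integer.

500

Tables in S: A(40), B(250), C(150)
Edges inside S: A-B(d=20), A-C(d=150)
numerator = 40 * 250 * 150 = 1500000
denominator = 20 * 150 = 3000
card(S) = 1500000 / 3000 = 500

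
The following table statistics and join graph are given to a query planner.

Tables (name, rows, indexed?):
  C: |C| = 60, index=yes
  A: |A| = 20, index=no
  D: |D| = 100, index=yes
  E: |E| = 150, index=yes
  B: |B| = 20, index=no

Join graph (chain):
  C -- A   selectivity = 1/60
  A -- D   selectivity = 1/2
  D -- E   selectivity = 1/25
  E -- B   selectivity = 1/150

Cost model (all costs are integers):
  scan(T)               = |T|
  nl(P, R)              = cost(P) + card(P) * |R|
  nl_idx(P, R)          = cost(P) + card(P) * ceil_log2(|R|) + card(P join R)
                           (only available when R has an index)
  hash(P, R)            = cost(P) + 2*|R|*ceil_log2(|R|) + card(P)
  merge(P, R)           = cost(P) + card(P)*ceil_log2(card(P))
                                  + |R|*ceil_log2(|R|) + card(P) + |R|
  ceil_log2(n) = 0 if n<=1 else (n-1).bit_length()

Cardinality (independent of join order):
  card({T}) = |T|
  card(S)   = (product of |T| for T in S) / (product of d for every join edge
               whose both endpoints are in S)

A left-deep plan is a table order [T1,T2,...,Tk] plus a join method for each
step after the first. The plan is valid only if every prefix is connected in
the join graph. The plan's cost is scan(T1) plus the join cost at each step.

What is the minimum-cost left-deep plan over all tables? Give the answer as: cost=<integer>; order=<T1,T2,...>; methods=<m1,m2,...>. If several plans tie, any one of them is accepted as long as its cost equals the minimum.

cost=2220; order=B,E,D,A,C; methods=nl_idx,nl_idx,hash,hash

Selinger DP (subsets sized 1..n):
  {C}: scan cost=60, card=60
  {A}: scan cost=20, card=20
  {D}: scan cost=100, card=100
  {E}: scan cost=150, card=150
  {B}: scan cost=20, card=20
  {AC}: card=20; try (C,nl_idx)→160, (A,hash)→320, (C,merge)→560, (A,merge)→600, (C,hash)→760, (C,nl)→1220 …(+1); best=160 via (C,nl_idx)
  {AD}: card=1000; try (A,hash)→400, (D,merge)→940, (A,merge)→1020, (D,nl_idx)→1160, (D,hash)→1440, (D,nl)→2020 …(+1); best=400 via (A,hash)
  {DE}: card=600; try (E,nl_idx)→1500, (D,hash)→1700, (D,nl_idx)→1800, (E,merge)→2250, (D,merge)→2300, (E,hash)→2600 …(+2); best=1500 via (E,nl_idx)
  {BE}: card=20; try (E,nl_idx)→200, (B,hash)→500, (E,merge)→1490, (B,merge)→1620, (E,hash)→2440, (E,nl)→3020 …(+1); best=200 via (E,nl_idx)
  {ACD}: card=1000; try (D,merge)→1080, (D,nl_idx)→1300, (D,hash)→1580, (C,hash)→2120, (D,nl)→2160, (C,nl_idx)→7400 …(+2); best=1080 via (D,merge)
  {ADE}: card=6000; try (A,hash)→2300, (E,hash)→3800, (A,merge)→8220, (E,merge)→12750, (A,nl)→13500, (E,nl_idx)→14400 …(+1); best=2300 via (A,hash)
  {BDE}: card=80; try (D,nl_idx)→420, (D,merge)→1120, (D,hash)→1620, (D,nl)→2200, (B,hash)→2300, (B,merge)→8220 …(+1); best=420 via (D,nl_idx)
  {ACDE}: card=6000; try (E,hash)→4480, (C,hash)→9020, (E,merge)→13430, (E,nl_idx)→15080, (C,nl_idx)→44300, (C,merge)→86720 …(+2); best=4480 via (E,hash)
  {ABDE}: card=800; try (A,hash)→700, (A,merge)→1180, (A,nl)→2020, (B,hash)→8500, (B,merge)→86420, (B,nl)→122300; best=700 via (A,hash)
  {ABCDE}: card=800; try (C,hash)→2220, (C,nl_idx)→6300, (C,merge)→9920, (B,hash)→10680, (C,nl)→48700, (B,merge)→88600 …(+1); best=2220 via (C,hash)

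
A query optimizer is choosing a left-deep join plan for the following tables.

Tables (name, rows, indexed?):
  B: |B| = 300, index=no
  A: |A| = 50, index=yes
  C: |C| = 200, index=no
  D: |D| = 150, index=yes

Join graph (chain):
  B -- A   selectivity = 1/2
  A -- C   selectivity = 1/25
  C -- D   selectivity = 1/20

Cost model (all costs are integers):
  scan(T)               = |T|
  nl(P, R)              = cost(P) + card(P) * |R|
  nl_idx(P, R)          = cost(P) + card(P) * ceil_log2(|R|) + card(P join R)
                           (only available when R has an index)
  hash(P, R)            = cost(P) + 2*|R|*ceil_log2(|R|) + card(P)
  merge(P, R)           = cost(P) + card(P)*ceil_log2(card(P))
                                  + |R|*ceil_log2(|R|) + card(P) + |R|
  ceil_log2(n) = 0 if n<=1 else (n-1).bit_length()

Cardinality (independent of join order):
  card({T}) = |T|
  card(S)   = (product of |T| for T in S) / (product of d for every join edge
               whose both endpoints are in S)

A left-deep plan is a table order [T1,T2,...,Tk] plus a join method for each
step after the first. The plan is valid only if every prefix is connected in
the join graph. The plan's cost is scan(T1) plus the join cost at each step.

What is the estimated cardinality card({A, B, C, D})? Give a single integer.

450000

Tables in S: A(50), B(300), C(200), D(150)
Edges inside S: B-A(d=2), A-C(d=25), C-D(d=20)
numerator = 50 * 300 * 200 * 150 = 450000000
denominator = 2 * 25 * 20 = 1000
card(S) = 450000000 / 1000 = 450000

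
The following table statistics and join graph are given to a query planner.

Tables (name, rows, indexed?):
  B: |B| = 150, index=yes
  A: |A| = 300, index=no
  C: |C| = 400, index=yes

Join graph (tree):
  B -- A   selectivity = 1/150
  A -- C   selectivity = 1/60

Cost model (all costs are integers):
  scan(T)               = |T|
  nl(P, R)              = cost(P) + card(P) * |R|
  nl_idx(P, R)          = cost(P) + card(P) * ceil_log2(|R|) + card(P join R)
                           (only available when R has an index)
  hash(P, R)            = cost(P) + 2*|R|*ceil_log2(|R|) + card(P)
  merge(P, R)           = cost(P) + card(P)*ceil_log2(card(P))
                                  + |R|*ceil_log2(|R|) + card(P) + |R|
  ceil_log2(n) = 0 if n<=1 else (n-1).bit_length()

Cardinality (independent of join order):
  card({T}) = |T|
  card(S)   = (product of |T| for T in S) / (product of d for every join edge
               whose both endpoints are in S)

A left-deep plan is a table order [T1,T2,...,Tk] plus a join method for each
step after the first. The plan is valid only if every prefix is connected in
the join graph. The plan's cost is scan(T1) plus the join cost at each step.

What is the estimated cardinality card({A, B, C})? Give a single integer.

Tables in S: A(300), B(150), C(400)
Edges inside S: B-A(d=150), A-C(d=60)
numerator = 300 * 150 * 400 = 18000000
denominator = 150 * 60 = 9000
card(S) = 18000000 / 9000 = 2000

2000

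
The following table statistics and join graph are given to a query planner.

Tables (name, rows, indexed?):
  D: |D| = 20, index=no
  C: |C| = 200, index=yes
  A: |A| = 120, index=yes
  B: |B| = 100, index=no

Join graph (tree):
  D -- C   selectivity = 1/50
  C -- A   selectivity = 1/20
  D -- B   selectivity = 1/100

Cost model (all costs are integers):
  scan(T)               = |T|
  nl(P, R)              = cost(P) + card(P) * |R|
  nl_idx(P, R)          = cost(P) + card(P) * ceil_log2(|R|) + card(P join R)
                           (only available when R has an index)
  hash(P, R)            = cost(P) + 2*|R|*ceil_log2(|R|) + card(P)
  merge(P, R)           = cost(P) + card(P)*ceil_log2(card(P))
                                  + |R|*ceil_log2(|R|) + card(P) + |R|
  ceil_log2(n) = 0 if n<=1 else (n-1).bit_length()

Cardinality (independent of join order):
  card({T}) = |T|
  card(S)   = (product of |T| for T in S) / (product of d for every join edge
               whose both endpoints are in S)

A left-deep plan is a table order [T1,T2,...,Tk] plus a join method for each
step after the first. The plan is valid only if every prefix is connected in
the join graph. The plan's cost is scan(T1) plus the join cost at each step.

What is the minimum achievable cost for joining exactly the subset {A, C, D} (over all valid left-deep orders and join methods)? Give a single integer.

1300

Selinger DP over subsets of {A,C,D}:
  {D}: scan cost=20, card=20
  {C}: scan cost=200, card=200
  {A}: scan cost=120, card=120
  {CD}: card=80; try (C,nl_idx)→260, (D,hash)→600, (C,merge)→1940, (D,merge)→2120, (C,hash)→3240, (C,nl)→4020 …(+1); best=260 via (C,nl_idx)
  {AC}: card=1200; try (A,hash)→2080, (C,nl_idx)→2280, (A,nl_idx)→2800, (C,merge)→2880, (A,merge)→2960, (C,hash)→3440 …(+2); best=2080 via (A,hash)
  {ACD}: card=480; try (A,nl_idx)→1300, (A,merge)→1860, (A,hash)→2020, (D,hash)→3480, (A,nl)→9860, (D,merge)→16600 …(+1); best=1300 via (A,nl_idx)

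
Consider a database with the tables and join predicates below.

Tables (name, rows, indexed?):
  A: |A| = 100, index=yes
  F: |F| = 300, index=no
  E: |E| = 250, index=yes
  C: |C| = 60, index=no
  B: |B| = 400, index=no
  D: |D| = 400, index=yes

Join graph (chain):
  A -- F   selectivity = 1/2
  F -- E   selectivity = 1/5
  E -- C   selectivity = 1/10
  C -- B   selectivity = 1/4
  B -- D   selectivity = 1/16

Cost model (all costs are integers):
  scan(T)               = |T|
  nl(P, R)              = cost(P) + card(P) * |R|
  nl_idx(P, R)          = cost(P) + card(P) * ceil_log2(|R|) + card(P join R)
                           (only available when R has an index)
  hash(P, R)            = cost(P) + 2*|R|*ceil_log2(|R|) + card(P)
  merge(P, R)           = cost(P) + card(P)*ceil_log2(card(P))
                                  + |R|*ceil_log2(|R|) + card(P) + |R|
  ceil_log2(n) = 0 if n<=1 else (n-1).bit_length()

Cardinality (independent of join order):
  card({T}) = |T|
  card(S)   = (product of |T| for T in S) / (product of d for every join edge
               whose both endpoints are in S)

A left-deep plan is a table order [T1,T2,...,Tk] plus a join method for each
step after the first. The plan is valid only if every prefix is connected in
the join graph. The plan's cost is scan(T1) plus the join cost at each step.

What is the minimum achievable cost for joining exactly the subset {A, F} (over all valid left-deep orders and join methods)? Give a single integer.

2000

Selinger DP over subsets of {A,F}:
  {A}: scan cost=100, card=100
  {F}: scan cost=300, card=300
  {AF}: card=15000; try (A,hash)→2000, (F,merge)→3900, (A,merge)→4100, (F,hash)→5600, (A,nl_idx)→17400, (F,nl)→30100 …(+1); best=2000 via (A,hash)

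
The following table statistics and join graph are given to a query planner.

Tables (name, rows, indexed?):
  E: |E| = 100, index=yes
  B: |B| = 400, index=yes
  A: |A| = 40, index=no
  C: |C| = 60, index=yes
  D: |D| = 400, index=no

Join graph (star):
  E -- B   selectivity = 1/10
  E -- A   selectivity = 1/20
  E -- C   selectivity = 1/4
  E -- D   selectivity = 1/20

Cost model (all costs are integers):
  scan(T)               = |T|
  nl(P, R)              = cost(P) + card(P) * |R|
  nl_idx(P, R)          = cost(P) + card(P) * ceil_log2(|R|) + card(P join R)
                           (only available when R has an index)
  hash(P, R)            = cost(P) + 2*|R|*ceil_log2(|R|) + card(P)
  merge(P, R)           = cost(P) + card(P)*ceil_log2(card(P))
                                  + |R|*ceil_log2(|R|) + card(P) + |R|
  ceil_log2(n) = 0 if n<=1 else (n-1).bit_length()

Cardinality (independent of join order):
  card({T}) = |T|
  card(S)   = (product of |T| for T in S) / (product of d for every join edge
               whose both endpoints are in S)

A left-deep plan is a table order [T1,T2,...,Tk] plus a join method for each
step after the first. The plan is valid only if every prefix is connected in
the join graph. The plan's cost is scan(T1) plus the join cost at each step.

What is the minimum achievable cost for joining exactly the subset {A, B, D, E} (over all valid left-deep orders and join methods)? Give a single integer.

15880

Selinger DP over subsets of {A,B,D,E}:
  {E}: scan cost=100, card=100
  {B}: scan cost=400, card=400
  {A}: scan cost=40, card=40
  {D}: scan cost=400, card=400
  {BE}: card=4000; try (E,hash)→2200, (B,merge)→4900, (B,nl_idx)→5000, (E,merge)→5200, (E,nl_idx)→7200, (B,hash)→7400 …(+2); best=2200 via (E,hash)
  {AE}: card=200; try (E,nl_idx)→520, (A,hash)→680, (E,merge)→1120, (A,merge)→1180, (E,hash)→1480, (E,nl)→4040 …(+1); best=520 via (E,nl_idx)
  {DE}: card=2000; try (E,hash)→2200, (D,merge)→4900, (E,merge)→5200, (E,nl_idx)→5200, (D,hash)→7400, (D,nl)→40100 …(+1); best=2200 via (E,hash)
  {ABE}: card=8000; try (B,merge)→6320, (A,hash)→6680, (B,hash)→7920, (B,nl_idx)→10320, (A,merge)→54480, (B,nl)→80520 …(+1); best=6320 via (B,merge)
  {BDE}: card=80000; try (B,hash)→11400, (D,hash)→13400, (B,merge)→30200, (D,merge)→58200, (B,nl_idx)→100200, (B,nl)→802200 …(+1); best=11400 via (B,hash)
  {ADE}: card=4000; try (A,hash)→4680, (D,merge)→6320, (D,hash)→7920, (A,merge)→26480, (D,nl)→80520, (A,nl)→82200; best=4680 via (A,hash)
  {ABDE}: card=160000; try (B,hash)→15880, (D,hash)→21520, (B,merge)→60680, (A,hash)→91880, (D,merge)→122320, (B,nl_idx)→200680 …(+4); best=15880 via (B,hash)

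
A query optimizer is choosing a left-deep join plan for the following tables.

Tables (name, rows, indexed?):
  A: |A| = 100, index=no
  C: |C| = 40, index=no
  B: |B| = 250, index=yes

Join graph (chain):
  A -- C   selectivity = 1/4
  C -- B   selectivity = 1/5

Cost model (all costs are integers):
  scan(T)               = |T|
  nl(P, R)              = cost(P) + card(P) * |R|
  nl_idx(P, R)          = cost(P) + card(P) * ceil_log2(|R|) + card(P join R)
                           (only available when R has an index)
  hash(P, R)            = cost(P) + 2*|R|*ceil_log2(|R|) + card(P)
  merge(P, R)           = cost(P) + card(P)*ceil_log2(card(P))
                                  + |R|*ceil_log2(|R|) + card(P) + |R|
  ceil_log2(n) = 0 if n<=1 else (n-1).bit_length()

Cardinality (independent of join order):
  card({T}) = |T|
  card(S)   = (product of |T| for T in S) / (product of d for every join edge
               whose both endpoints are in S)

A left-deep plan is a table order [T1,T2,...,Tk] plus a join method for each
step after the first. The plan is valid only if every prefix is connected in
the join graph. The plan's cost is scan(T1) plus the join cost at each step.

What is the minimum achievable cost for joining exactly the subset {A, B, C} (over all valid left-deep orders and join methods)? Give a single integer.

Selinger DP over subsets of {A,B,C}:
  {A}: scan cost=100, card=100
  {C}: scan cost=40, card=40
  {B}: scan cost=250, card=250
  {AC}: card=1000; try (C,hash)→680, (A,merge)→1120, (C,merge)→1180, (A,hash)→1480, (A,nl)→4040, (C,nl)→4100; best=680 via (C,hash)
  {BC}: card=2000; try (C,hash)→980, (B,nl_idx)→2360, (B,merge)→2570, (C,merge)→2780, (B,hash)→4080, (B,nl)→10040 …(+1); best=980 via (C,hash)
  {ABC}: card=50000; try (A,hash)→4380, (B,hash)→5680, (B,merge)→13930, (A,merge)→25780, (B,nl_idx)→58680, (A,nl)→200980 …(+1); best=4380 via (A,hash)

4380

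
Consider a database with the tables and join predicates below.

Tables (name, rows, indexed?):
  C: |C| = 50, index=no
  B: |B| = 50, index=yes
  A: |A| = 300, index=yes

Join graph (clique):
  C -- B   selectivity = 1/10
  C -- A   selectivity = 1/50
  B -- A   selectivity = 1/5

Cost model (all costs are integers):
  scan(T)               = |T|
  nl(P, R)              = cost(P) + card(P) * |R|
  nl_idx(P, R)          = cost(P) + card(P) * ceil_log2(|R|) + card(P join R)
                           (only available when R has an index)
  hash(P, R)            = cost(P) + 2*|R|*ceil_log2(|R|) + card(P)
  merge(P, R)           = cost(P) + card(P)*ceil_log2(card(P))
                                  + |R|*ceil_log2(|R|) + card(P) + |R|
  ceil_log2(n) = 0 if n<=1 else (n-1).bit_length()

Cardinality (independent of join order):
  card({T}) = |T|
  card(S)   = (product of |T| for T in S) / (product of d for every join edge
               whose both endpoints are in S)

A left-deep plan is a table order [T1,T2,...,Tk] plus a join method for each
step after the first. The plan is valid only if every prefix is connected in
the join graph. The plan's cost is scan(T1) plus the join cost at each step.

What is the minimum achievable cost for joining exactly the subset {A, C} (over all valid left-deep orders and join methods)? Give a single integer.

800

Selinger DP over subsets of {A,C}:
  {C}: scan cost=50, card=50
  {A}: scan cost=300, card=300
  {AC}: card=300; try (A,nl_idx)→800, (C,hash)→1200, (A,merge)→3400, (C,merge)→3650, (A,hash)→5500, (A,nl)→15050 …(+1); best=800 via (A,nl_idx)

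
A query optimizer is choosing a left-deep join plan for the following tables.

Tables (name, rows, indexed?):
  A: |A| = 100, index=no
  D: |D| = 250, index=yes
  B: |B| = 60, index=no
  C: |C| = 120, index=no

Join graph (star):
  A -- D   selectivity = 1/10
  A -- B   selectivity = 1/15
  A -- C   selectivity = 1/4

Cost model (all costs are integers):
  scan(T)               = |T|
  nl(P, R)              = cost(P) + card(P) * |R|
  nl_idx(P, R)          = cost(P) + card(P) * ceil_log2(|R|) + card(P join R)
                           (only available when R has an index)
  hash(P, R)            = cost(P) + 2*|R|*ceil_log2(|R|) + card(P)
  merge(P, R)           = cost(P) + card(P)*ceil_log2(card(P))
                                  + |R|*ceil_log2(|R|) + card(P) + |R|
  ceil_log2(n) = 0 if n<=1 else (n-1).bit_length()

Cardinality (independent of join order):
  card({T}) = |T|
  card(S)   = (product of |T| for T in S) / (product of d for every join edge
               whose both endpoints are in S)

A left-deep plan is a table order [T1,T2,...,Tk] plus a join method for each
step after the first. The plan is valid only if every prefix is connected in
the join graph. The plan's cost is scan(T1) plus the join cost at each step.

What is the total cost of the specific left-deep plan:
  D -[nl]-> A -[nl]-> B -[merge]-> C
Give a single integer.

step 1: scan D: cost=250, card=250
step 2: join A via nl
    card(P join A) = 250*100/(10) = 2500
    cost = 250 + 250*100 = 25250
step 3: join B via nl
    card(P join B) = 2500*60/(15) = 10000
    cost = 25250 + 2500*60 = 175250
step 4: join C via merge
    card(P join C) = 10000*120/(4) = 300000
    cost = 175250 + 10000*14 + 120*7 + 10000 + 120 = 326210

326210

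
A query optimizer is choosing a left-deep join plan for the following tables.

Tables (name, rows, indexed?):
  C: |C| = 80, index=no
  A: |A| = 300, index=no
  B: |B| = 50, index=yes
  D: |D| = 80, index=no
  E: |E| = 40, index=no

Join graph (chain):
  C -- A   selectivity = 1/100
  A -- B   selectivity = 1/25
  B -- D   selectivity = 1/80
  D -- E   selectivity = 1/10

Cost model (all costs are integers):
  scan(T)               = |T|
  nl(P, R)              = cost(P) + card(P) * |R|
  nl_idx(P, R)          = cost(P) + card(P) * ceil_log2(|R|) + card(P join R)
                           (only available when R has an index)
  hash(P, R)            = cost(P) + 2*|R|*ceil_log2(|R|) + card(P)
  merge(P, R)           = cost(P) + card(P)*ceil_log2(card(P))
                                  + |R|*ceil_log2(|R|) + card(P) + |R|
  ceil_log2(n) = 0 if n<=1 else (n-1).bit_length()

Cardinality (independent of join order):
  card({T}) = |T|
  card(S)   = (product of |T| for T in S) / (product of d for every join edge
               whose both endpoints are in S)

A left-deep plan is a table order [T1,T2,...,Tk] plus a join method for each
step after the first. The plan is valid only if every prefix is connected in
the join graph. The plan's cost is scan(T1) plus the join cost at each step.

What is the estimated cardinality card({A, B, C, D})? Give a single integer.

480

Tables in S: A(300), B(50), C(80), D(80)
Edges inside S: C-A(d=100), A-B(d=25), B-D(d=80)
numerator = 300 * 50 * 80 * 80 = 96000000
denominator = 100 * 25 * 80 = 200000
card(S) = 96000000 / 200000 = 480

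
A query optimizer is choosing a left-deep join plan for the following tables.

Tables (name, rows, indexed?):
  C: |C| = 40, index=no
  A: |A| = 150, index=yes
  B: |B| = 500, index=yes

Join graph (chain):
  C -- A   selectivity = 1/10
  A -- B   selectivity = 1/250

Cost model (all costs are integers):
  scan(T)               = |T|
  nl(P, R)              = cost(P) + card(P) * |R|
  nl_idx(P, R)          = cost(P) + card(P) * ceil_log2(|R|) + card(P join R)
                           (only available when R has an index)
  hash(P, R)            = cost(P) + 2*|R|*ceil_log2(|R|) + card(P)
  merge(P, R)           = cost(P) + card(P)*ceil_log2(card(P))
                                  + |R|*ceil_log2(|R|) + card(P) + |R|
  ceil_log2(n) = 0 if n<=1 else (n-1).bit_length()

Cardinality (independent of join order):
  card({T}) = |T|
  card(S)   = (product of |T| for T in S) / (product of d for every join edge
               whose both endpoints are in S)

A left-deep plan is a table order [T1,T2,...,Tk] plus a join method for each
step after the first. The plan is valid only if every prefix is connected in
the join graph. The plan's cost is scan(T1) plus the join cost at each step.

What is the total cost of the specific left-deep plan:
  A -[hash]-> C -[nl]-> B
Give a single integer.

step 1: scan A: cost=150, card=150
step 2: join C via hash
    card(P join C) = 150*40/(10) = 600
    cost = 150 + 2*40*6 + 150 = 780
step 3: join B via nl
    card(P join B) = 600*500/(250) = 1200
    cost = 780 + 600*500 = 300780

300780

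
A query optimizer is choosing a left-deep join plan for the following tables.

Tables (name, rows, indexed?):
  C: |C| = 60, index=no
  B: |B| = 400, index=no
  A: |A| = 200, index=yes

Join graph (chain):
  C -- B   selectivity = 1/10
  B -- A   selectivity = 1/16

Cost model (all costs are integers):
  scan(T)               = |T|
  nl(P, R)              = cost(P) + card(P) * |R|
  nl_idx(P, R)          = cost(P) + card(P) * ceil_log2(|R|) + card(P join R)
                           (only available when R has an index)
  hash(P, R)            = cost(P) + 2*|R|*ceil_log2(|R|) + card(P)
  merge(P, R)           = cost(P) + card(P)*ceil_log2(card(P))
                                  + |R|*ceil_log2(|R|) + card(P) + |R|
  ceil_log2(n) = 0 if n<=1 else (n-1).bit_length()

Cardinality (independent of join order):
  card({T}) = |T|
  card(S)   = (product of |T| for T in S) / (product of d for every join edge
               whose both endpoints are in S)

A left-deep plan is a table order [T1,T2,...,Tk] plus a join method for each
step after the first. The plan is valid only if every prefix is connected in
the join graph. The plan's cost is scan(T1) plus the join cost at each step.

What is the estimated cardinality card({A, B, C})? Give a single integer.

Tables in S: A(200), B(400), C(60)
Edges inside S: C-B(d=10), B-A(d=16)
numerator = 200 * 400 * 60 = 4800000
denominator = 10 * 16 = 160
card(S) = 4800000 / 160 = 30000

30000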